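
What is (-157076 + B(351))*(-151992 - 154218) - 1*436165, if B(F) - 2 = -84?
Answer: 48122915015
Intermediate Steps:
B(F) = -82 (B(F) = 2 - 84 = -82)
(-157076 + B(351))*(-151992 - 154218) - 1*436165 = (-157076 - 82)*(-151992 - 154218) - 1*436165 = -157158*(-306210) - 436165 = 48123351180 - 436165 = 48122915015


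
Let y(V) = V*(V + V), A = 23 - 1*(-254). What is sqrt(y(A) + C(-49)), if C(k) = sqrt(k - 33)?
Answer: sqrt(153458 + I*sqrt(82)) ≈ 391.74 + 0.012*I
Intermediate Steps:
A = 277 (A = 23 + 254 = 277)
y(V) = 2*V**2 (y(V) = V*(2*V) = 2*V**2)
C(k) = sqrt(-33 + k)
sqrt(y(A) + C(-49)) = sqrt(2*277**2 + sqrt(-33 - 49)) = sqrt(2*76729 + sqrt(-82)) = sqrt(153458 + I*sqrt(82))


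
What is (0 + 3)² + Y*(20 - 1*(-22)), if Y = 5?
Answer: 219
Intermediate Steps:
(0 + 3)² + Y*(20 - 1*(-22)) = (0 + 3)² + 5*(20 - 1*(-22)) = 3² + 5*(20 + 22) = 9 + 5*42 = 9 + 210 = 219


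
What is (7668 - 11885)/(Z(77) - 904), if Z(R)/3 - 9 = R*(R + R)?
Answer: -4217/34697 ≈ -0.12154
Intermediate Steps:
Z(R) = 27 + 6*R**2 (Z(R) = 27 + 3*(R*(R + R)) = 27 + 3*(R*(2*R)) = 27 + 3*(2*R**2) = 27 + 6*R**2)
(7668 - 11885)/(Z(77) - 904) = (7668 - 11885)/((27 + 6*77**2) - 904) = -4217/((27 + 6*5929) - 904) = -4217/((27 + 35574) - 904) = -4217/(35601 - 904) = -4217/34697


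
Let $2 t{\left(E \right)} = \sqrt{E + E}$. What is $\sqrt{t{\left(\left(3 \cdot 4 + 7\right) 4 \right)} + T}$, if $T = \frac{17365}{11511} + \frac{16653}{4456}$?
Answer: $\frac{\sqrt{383374150477138 + 73082596954896 \sqrt{38}}}{8548836} \approx 3.3779$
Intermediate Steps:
$t{\left(E \right)} = \frac{\sqrt{2} \sqrt{E}}{2}$ ($t{\left(E \right)} = \frac{\sqrt{E + E}}{2} = \frac{\sqrt{2 E}}{2} = \frac{\sqrt{2} \sqrt{E}}{2}$)
$T = \frac{269071123}{51293016}$ ($T = 17365 \cdot \frac{1}{11511} + 16653 \cdot \frac{1}{4456} = \frac{17365}{11511} + \frac{16653}{4456} = \frac{269071123}{51293016} \approx 5.2458$)
$\sqrt{t{\left(\left(3 \cdot 4 + 7\right) 4 \right)} + T} = \sqrt{\frac{\sqrt{2} \sqrt{\left(3 \cdot 4 + 7\right) 4}}{2} + \frac{269071123}{51293016}} = \sqrt{\frac{\sqrt{2} \sqrt{\left(12 + 7\right) 4}}{2} + \frac{269071123}{51293016}} = \sqrt{\frac{\sqrt{2} \sqrt{19 \cdot 4}}{2} + \frac{269071123}{51293016}} = \sqrt{\frac{\sqrt{2} \sqrt{76}}{2} + \frac{269071123}{51293016}} = \sqrt{\frac{\sqrt{2} \cdot 2 \sqrt{19}}{2} + \frac{269071123}{51293016}} = \sqrt{\sqrt{38} + \frac{269071123}{51293016}} = \sqrt{\frac{269071123}{51293016} + \sqrt{38}}$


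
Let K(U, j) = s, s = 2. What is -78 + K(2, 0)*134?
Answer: 190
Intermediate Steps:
K(U, j) = 2
-78 + K(2, 0)*134 = -78 + 2*134 = -78 + 268 = 190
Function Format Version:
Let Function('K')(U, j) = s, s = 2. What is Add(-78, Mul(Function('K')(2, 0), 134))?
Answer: 190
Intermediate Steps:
Function('K')(U, j) = 2
Add(-78, Mul(Function('K')(2, 0), 134)) = Add(-78, Mul(2, 134)) = Add(-78, 268) = 190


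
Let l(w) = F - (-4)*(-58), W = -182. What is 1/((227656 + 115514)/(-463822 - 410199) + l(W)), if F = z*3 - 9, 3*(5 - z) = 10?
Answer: -874021/206612126 ≈ -0.0042303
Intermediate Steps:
z = 5/3 (z = 5 - 1/3*10 = 5 - 10/3 = 5/3 ≈ 1.6667)
F = -4 (F = (5/3)*3 - 9 = 5 - 9 = -4)
l(w) = -236 (l(w) = -4 - (-4)*(-58) = -4 - 1*232 = -4 - 232 = -236)
1/((227656 + 115514)/(-463822 - 410199) + l(W)) = 1/((227656 + 115514)/(-463822 - 410199) - 236) = 1/(343170/(-874021) - 236) = 1/(343170*(-1/874021) - 236) = 1/(-343170/874021 - 236) = 1/(-206612126/874021) = -874021/206612126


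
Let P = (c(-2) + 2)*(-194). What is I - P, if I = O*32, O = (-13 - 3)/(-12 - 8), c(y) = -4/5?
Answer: 1292/5 ≈ 258.40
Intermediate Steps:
c(y) = -4/5 (c(y) = -4*1/5 = -4/5)
O = 4/5 (O = -16/(-20) = -16*(-1/20) = 4/5 ≈ 0.80000)
P = -1164/5 (P = (-4/5 + 2)*(-194) = (6/5)*(-194) = -1164/5 ≈ -232.80)
I = 128/5 (I = (4/5)*32 = 128/5 ≈ 25.600)
I - P = 128/5 - 1*(-1164/5) = 128/5 + 1164/5 = 1292/5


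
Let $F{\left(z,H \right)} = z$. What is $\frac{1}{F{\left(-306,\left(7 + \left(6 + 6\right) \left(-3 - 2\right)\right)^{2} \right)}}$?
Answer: $- \frac{1}{306} \approx -0.003268$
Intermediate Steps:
$\frac{1}{F{\left(-306,\left(7 + \left(6 + 6\right) \left(-3 - 2\right)\right)^{2} \right)}} = \frac{1}{-306} = - \frac{1}{306}$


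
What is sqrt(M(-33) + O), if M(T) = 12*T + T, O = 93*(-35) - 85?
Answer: I*sqrt(3769) ≈ 61.392*I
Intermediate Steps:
O = -3340 (O = -3255 - 85 = -3340)
M(T) = 13*T
sqrt(M(-33) + O) = sqrt(13*(-33) - 3340) = sqrt(-429 - 3340) = sqrt(-3769) = I*sqrt(3769)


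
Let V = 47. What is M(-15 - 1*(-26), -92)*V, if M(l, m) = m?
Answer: -4324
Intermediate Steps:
M(-15 - 1*(-26), -92)*V = -92*47 = -4324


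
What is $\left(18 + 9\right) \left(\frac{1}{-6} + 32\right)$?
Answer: $\frac{1719}{2} \approx 859.5$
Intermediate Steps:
$\left(18 + 9\right) \left(\frac{1}{-6} + 32\right) = 27 \left(- \frac{1}{6} + 32\right) = 27 \cdot \frac{191}{6} = \frac{1719}{2}$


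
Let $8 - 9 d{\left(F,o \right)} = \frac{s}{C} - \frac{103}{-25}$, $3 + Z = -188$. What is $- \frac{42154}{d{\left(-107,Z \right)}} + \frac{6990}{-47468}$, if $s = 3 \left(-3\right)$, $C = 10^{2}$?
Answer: $- \frac{900436119915}{9422398} \approx -95563.0$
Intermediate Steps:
$Z = -191$ ($Z = -3 - 188 = -191$)
$C = 100$
$s = -9$
$d{\left(F,o \right)} = \frac{397}{900}$ ($d{\left(F,o \right)} = \frac{8}{9} - \frac{- \frac{9}{100} - \frac{103}{-25}}{9} = \frac{8}{9} - \frac{\left(-9\right) \frac{1}{100} - - \frac{103}{25}}{9} = \frac{8}{9} - \frac{- \frac{9}{100} + \frac{103}{25}}{9} = \frac{8}{9} - \frac{403}{900} = \frac{397}{900}$)
$- \frac{42154}{d{\left(-107,Z \right)}} + \frac{6990}{-47468} = - \frac{42154}{\frac{397}{900}} + \frac{6990}{-47468} = \left(-42154\right) \frac{900}{397} + 6990 \left(- \frac{1}{47468}\right) = - \frac{37938600}{397} - \frac{3495}{23734} = - \frac{900436119915}{9422398}$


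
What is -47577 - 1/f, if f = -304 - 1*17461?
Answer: -845205404/17765 ≈ -47577.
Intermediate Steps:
f = -17765 (f = -304 - 17461 = -17765)
-47577 - 1/f = -47577 - 1/(-17765) = -47577 - 1*(-1/17765) = -47577 + 1/17765 = -845205404/17765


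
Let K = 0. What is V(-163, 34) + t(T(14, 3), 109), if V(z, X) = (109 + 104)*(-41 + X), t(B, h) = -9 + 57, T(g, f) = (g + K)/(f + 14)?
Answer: -1443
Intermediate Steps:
T(g, f) = g/(14 + f) (T(g, f) = (g + 0)/(f + 14) = g/(14 + f))
t(B, h) = 48
V(z, X) = -8733 + 213*X (V(z, X) = 213*(-41 + X) = -8733 + 213*X)
V(-163, 34) + t(T(14, 3), 109) = (-8733 + 213*34) + 48 = (-8733 + 7242) + 48 = -1491 + 48 = -1443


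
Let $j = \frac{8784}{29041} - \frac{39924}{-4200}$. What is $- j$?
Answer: $- \frac{99693807}{10164350} \approx -9.8082$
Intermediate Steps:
$j = \frac{99693807}{10164350}$ ($j = 8784 \cdot \frac{1}{29041} - - \frac{3327}{350} = \frac{8784}{29041} + \frac{3327}{350} = \frac{99693807}{10164350} \approx 9.8082$)
$- j = \left(-1\right) \frac{99693807}{10164350} = - \frac{99693807}{10164350}$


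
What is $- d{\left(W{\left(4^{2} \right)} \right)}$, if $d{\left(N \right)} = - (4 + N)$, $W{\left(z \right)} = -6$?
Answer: $-2$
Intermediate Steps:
$d{\left(N \right)} = -4 - N$
$- d{\left(W{\left(4^{2} \right)} \right)} = - (-4 - -6) = - (-4 + 6) = \left(-1\right) 2 = -2$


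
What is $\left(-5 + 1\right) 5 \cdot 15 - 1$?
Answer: $-301$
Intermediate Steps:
$\left(-5 + 1\right) 5 \cdot 15 - 1 = \left(-4\right) 5 \cdot 15 - 1 = \left(-20\right) 15 - 1 = -300 - 1 = -301$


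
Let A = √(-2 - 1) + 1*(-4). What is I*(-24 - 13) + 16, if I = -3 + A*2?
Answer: 423 - 74*I*√3 ≈ 423.0 - 128.17*I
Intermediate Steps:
A = -4 + I*√3 (A = √(-3) - 4 = I*√3 - 4 = -4 + I*√3 ≈ -4.0 + 1.732*I)
I = -11 + 2*I*√3 (I = -3 + (-4 + I*√3)*2 = -3 + (-8 + 2*I*√3) = -11 + 2*I*√3 ≈ -11.0 + 3.4641*I)
I*(-24 - 13) + 16 = (-11 + 2*I*√3)*(-24 - 13) + 16 = (-11 + 2*I*√3)*(-37) + 16 = (407 - 74*I*√3) + 16 = 423 - 74*I*√3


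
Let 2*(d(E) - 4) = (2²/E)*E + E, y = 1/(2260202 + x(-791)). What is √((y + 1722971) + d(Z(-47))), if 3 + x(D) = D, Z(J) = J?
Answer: √549721722033874677/564852 ≈ 1312.6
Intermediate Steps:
x(D) = -3 + D
y = 1/2259408 (y = 1/(2260202 + (-3 - 791)) = 1/(2260202 - 794) = 1/2259408 ≈ 4.4259e-7)
d(E) = 6 + E/2 (d(E) = 4 + ((2²/E)*E + E)/2 = 4 + ((4/E)*E + E)/2 = 4 + (4 + E)/2 = 4 + (2 + E/2) = 6 + E/2)
√((y + 1722971) + d(Z(-47))) = √((1/2259408 + 1722971) + (6 + (½)*(-47))) = √(3892894461169/2259408 + (6 - 47/2)) = √(3892894461169/2259408 - 35/2) = √(3892854921529/2259408) = √549721722033874677/564852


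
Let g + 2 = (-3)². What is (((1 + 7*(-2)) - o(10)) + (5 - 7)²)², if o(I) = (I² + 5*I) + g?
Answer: 27556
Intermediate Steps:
g = 7 (g = -2 + (-3)² = -2 + 9 = 7)
o(I) = 7 + I² + 5*I (o(I) = (I² + 5*I) + 7 = 7 + I² + 5*I)
(((1 + 7*(-2)) - o(10)) + (5 - 7)²)² = (((1 + 7*(-2)) - (7 + 10² + 5*10)) + (5 - 7)²)² = (((1 - 14) - (7 + 100 + 50)) + (-2)²)² = ((-13 - 1*157) + 4)² = ((-13 - 157) + 4)² = (-170 + 4)² = (-166)² = 27556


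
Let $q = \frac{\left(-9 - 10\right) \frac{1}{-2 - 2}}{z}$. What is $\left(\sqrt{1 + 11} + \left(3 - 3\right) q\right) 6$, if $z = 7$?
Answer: $12 \sqrt{3} \approx 20.785$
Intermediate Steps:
$q = \frac{19}{28}$ ($q = \frac{\left(-9 - 10\right) \frac{1}{-2 - 2}}{7} = - \frac{19}{-4} \cdot \frac{1}{7} = \left(-19\right) \left(- \frac{1}{4}\right) \frac{1}{7} = \frac{19}{4} \cdot \frac{1}{7} = \frac{19}{28} \approx 0.67857$)
$\left(\sqrt{1 + 11} + \left(3 - 3\right) q\right) 6 = \left(\sqrt{1 + 11} + \left(3 - 3\right) \frac{19}{28}\right) 6 = \left(\sqrt{12} + \left(3 - 3\right) \frac{19}{28}\right) 6 = \left(2 \sqrt{3} + 0 \cdot \frac{19}{28}\right) 6 = \left(2 \sqrt{3} + 0\right) 6 = 2 \sqrt{3} \cdot 6 = 12 \sqrt{3}$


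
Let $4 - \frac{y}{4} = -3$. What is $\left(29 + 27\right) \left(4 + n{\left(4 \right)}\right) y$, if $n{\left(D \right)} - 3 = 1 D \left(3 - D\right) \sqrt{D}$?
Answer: $-1568$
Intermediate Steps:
$y = 28$ ($y = 16 - -12 = 16 + 12 = 28$)
$n{\left(D \right)} = 3 + D^{\frac{3}{2}} \left(3 - D\right)$ ($n{\left(D \right)} = 3 + 1 D \left(3 - D\right) \sqrt{D} = 3 + D \left(3 - D\right) \sqrt{D} = 3 + D^{\frac{3}{2}} \left(3 - D\right)$)
$\left(29 + 27\right) \left(4 + n{\left(4 \right)}\right) y = \left(29 + 27\right) \left(4 + \left(3 - 4^{\frac{5}{2}} + 3 \cdot 4^{\frac{3}{2}}\right)\right) 28 = 56 \left(4 + \left(3 - 32 + 3 \cdot 8\right)\right) 28 = 56 \left(4 + \left(3 - 32 + 24\right)\right) 28 = 56 \left(4 - 5\right) 28 = 56 \left(\left(-1\right) 28\right) = 56 \left(-28\right) = -1568$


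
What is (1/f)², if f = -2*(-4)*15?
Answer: 1/14400 ≈ 6.9444e-5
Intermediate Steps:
f = 120 (f = 8*15 = 120)
(1/f)² = (1/120)² = 1/14400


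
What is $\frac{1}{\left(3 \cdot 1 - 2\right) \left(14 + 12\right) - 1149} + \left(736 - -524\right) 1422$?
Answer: $\frac{2012101559}{1123} \approx 1.7917 \cdot 10^{6}$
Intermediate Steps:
$\frac{1}{\left(3 \cdot 1 - 2\right) \left(14 + 12\right) - 1149} + \left(736 - -524\right) 1422 = \frac{1}{\left(3 - 2\right) 26 - 1149} + \left(736 + 524\right) 1422 = \frac{1}{1 \cdot 26 - 1149} + 1260 \cdot 1422 = \frac{1}{26 - 1149} + 1791720 = \frac{1}{-1123} + 1791720 = - \frac{1}{1123} + 1791720 = \frac{2012101559}{1123}$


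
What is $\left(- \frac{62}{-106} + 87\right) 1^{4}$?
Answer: $\frac{4642}{53} \approx 87.585$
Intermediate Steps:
$\left(- \frac{62}{-106} + 87\right) 1^{4} = \left(\left(-62\right) \left(- \frac{1}{106}\right) + 87\right) 1 = \left(\frac{31}{53} + 87\right) 1 = \frac{4642}{53} \cdot 1 = \frac{4642}{53}$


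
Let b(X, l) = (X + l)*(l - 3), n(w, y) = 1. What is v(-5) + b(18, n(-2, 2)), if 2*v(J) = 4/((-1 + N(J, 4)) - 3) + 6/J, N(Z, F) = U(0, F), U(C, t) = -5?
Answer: -1747/45 ≈ -38.822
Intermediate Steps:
N(Z, F) = -5
b(X, l) = (-3 + l)*(X + l) (b(X, l) = (X + l)*(-3 + l) = (-3 + l)*(X + l))
v(J) = -2/9 + 3/J (v(J) = (4/((-1 - 5) - 3) + 6/J)/2 = (4/(-6 - 3) + 6/J)/2 = (4/(-9) + 6/J)/2 = (4*(-⅑) + 6/J)/2 = (-4/9 + 6/J)/2 = -2/9 + 3/J)
v(-5) + b(18, n(-2, 2)) = (-2/9 + 3/(-5)) + (1² - 3*18 - 3*1 + 18*1) = (-2/9 + 3*(-⅕)) + (1 - 54 - 3 + 18) = (-2/9 - ⅗) - 38 = -37/45 - 38 = -1747/45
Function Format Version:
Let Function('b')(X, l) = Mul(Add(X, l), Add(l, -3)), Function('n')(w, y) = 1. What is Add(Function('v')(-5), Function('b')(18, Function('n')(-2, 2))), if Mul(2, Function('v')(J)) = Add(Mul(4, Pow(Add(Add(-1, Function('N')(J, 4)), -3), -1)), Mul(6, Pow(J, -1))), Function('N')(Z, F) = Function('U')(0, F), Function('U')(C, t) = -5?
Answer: Rational(-1747, 45) ≈ -38.822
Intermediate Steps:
Function('N')(Z, F) = -5
Function('b')(X, l) = Mul(Add(-3, l), Add(X, l)) (Function('b')(X, l) = Mul(Add(X, l), Add(-3, l)) = Mul(Add(-3, l), Add(X, l)))
Function('v')(J) = Add(Rational(-2, 9), Mul(3, Pow(J, -1))) (Function('v')(J) = Mul(Rational(1, 2), Add(Mul(4, Pow(Add(Add(-1, -5), -3), -1)), Mul(6, Pow(J, -1)))) = Mul(Rational(1, 2), Add(Mul(4, Pow(Add(-6, -3), -1)), Mul(6, Pow(J, -1)))) = Mul(Rational(1, 2), Add(Mul(4, Pow(-9, -1)), Mul(6, Pow(J, -1)))) = Mul(Rational(1, 2), Add(Mul(4, Rational(-1, 9)), Mul(6, Pow(J, -1)))) = Mul(Rational(1, 2), Add(Rational(-4, 9), Mul(6, Pow(J, -1)))) = Add(Rational(-2, 9), Mul(3, Pow(J, -1))))
Add(Function('v')(-5), Function('b')(18, Function('n')(-2, 2))) = Add(Add(Rational(-2, 9), Mul(3, Pow(-5, -1))), Add(Pow(1, 2), Mul(-3, 18), Mul(-3, 1), Mul(18, 1))) = Add(Add(Rational(-2, 9), Mul(3, Rational(-1, 5))), Add(1, -54, -3, 18)) = Add(Add(Rational(-2, 9), Rational(-3, 5)), -38) = Add(Rational(-37, 45), -38) = Rational(-1747, 45)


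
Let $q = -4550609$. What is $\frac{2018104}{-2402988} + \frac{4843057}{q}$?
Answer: $- \frac{743621788559}{390537814989} \approx -1.9041$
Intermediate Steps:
$\frac{2018104}{-2402988} + \frac{4843057}{q} = \frac{2018104}{-2402988} + \frac{4843057}{-4550609} = 2018104 \left(- \frac{1}{2402988}\right) + 4843057 \left(- \frac{1}{4550609}\right) = - \frac{504526}{600747} - \frac{4843057}{4550609} = - \frac{743621788559}{390537814989}$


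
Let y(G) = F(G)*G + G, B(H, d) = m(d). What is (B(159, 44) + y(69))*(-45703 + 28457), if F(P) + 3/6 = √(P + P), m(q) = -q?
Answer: 163837 - 1189974*√138 ≈ -1.3815e+7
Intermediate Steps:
B(H, d) = -d
F(P) = -½ + √2*√P (F(P) = -½ + √(P + P) = -½ + √(2*P) = -½ + √2*√P)
y(G) = G + G*(-½ + √2*√G) (y(G) = (-½ + √2*√G)*G + G = G*(-½ + √2*√G) + G = G + G*(-½ + √2*√G))
(B(159, 44) + y(69))*(-45703 + 28457) = (-1*44 + ((½)*69 + √2*69^(3/2)))*(-45703 + 28457) = (-44 + (69/2 + √2*(69*√69)))*(-17246) = (-44 + (69/2 + 69*√138))*(-17246) = (-19/2 + 69*√138)*(-17246) = 163837 - 1189974*√138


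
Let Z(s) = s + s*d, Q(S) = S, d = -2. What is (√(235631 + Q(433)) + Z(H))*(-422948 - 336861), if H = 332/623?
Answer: 252256588/623 - 3039236*√14754 ≈ -3.6876e+8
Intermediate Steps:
H = 332/623 (H = 332*(1/623) = 332/623 ≈ 0.53291)
Z(s) = -s (Z(s) = s + s*(-2) = s - 2*s = -s)
(√(235631 + Q(433)) + Z(H))*(-422948 - 336861) = (√(235631 + 433) - 1*332/623)*(-422948 - 336861) = (√236064 - 332/623)*(-759809) = (4*√14754 - 332/623)*(-759809) = (-332/623 + 4*√14754)*(-759809) = 252256588/623 - 3039236*√14754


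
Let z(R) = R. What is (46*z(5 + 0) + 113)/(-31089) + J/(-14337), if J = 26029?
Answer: -271377724/148574331 ≈ -1.8265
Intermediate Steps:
(46*z(5 + 0) + 113)/(-31089) + J/(-14337) = (46*(5 + 0) + 113)/(-31089) + 26029/(-14337) = (46*5 + 113)*(-1/31089) + 26029*(-1/14337) = (230 + 113)*(-1/31089) - 26029/14337 = 343*(-1/31089) - 26029/14337 = -343/31089 - 26029/14337 = -271377724/148574331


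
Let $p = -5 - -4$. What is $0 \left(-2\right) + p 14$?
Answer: $-14$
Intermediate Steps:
$p = -1$ ($p = -5 + 4 = -1$)
$0 \left(-2\right) + p 14 = 0 \left(-2\right) - 14 = 0 - 14 = -14$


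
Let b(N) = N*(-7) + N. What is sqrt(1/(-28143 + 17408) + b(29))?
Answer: I*sqrt(20051809885)/10735 ≈ 13.191*I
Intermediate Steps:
b(N) = -6*N (b(N) = -7*N + N = -6*N)
sqrt(1/(-28143 + 17408) + b(29)) = sqrt(1/(-28143 + 17408) - 6*29) = sqrt(1/(-10735) - 174) = sqrt(-1/10735 - 174) = sqrt(-1867891/10735) = I*sqrt(20051809885)/10735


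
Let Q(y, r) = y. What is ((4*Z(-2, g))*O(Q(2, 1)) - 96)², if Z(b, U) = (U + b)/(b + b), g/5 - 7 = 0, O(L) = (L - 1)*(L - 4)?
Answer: 900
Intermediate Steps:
O(L) = (-1 + L)*(-4 + L)
g = 35 (g = 35 + 5*0 = 35 + 0 = 35)
Z(b, U) = (U + b)/(2*b) (Z(b, U) = (U + b)/((2*b)) = (U + b)*(1/(2*b)) = (U + b)/(2*b))
((4*Z(-2, g))*O(Q(2, 1)) - 96)² = ((4*((½)*(35 - 2)/(-2)))*(4 + 2² - 5*2) - 96)² = ((4*((½)*(-½)*33))*(4 + 4 - 10) - 96)² = ((4*(-33/4))*(-2) - 96)² = (-33*(-2) - 96)² = (66 - 96)² = (-30)² = 900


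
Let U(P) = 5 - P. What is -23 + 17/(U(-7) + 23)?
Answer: -788/35 ≈ -22.514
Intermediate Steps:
-23 + 17/(U(-7) + 23) = -23 + 17/((5 - 1*(-7)) + 23) = -23 + 17/((5 + 7) + 23) = -23 + 17/(12 + 23) = -23 + 17/35 = -788/35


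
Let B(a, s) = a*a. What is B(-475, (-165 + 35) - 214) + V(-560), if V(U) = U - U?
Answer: 225625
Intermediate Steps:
B(a, s) = a**2
V(U) = 0
B(-475, (-165 + 35) - 214) + V(-560) = (-475)**2 + 0 = 225625 + 0 = 225625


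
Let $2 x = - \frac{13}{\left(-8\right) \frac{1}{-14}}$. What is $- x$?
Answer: $\frac{91}{8} \approx 11.375$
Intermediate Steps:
$x = - \frac{91}{8}$ ($x = \frac{\left(-13\right) \frac{1}{\left(-8\right) \frac{1}{-14}}}{2} = \frac{\left(-13\right) \frac{1}{\left(-8\right) \left(- \frac{1}{14}\right)}}{2} = \frac{\left(-13\right) \frac{1}{\frac{4}{7}}}{2} = \frac{\left(-13\right) \frac{7}{4}}{2} = \frac{1}{2} \left(- \frac{91}{4}\right) = - \frac{91}{8} \approx -11.375$)
$- x = \left(-1\right) \left(- \frac{91}{8}\right) = \frac{91}{8}$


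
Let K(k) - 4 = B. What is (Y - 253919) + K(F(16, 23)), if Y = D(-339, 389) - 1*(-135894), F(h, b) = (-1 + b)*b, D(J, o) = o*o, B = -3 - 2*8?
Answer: 33281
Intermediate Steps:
B = -19 (B = -3 - 16 = -19)
D(J, o) = o**2
F(h, b) = b*(-1 + b)
K(k) = -15 (K(k) = 4 - 19 = -15)
Y = 287215 (Y = 389**2 - 1*(-135894) = 151321 + 135894 = 287215)
(Y - 253919) + K(F(16, 23)) = (287215 - 253919) - 15 = 33296 - 15 = 33281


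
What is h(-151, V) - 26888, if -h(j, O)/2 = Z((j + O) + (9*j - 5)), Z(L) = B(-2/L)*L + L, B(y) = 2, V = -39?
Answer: -17564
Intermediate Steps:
Z(L) = 3*L (Z(L) = 2*L + L = 3*L)
h(j, O) = 30 - 60*j - 6*O (h(j, O) = -6*((j + O) + (9*j - 5)) = -6*((O + j) + (-5 + 9*j)) = -6*(-5 + O + 10*j) = -2*(-15 + 3*O + 30*j) = 30 - 60*j - 6*O)
h(-151, V) - 26888 = (30 - 60*(-151) - 6*(-39)) - 26888 = (30 + 9060 + 234) - 26888 = 9324 - 26888 = -17564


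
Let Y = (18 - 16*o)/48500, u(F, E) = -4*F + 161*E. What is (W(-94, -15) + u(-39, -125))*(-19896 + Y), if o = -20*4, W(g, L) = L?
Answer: 4820913691192/12125 ≈ 3.9760e+8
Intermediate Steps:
o = -80
Y = 649/24250 (Y = (18 - 16*(-80))/48500 = (18 + 1280)*(1/48500) = 1298*(1/48500) = 649/24250 ≈ 0.026763)
(W(-94, -15) + u(-39, -125))*(-19896 + Y) = (-15 + (-4*(-39) + 161*(-125)))*(-19896 + 649/24250) = (-15 + (156 - 20125))*(-482477351/24250) = (-15 - 19969)*(-482477351/24250) = -19984*(-482477351/24250) = 4820913691192/12125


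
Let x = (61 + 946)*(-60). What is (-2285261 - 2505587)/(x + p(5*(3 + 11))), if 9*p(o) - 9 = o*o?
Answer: 43117632/538871 ≈ 80.015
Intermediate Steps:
x = -60420 (x = 1007*(-60) = -60420)
p(o) = 1 + o²/9 (p(o) = 1 + (o*o)/9 = 1 + o²/9)
(-2285261 - 2505587)/(x + p(5*(3 + 11))) = (-2285261 - 2505587)/(-60420 + (1 + (5*(3 + 11))²/9)) = -4790848/(-60420 + (1 + (5*14)²/9)) = -4790848/(-60420 + (1 + (⅑)*70²)) = -4790848/(-60420 + (1 + (⅑)*4900)) = -4790848/(-60420 + (1 + 4900/9)) = -4790848/(-60420 + 4909/9) = -4790848/(-538871/9) = -4790848*(-9/538871) = 43117632/538871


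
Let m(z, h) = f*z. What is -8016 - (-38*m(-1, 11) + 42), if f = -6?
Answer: -7830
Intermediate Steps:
m(z, h) = -6*z
-8016 - (-38*m(-1, 11) + 42) = -8016 - (-(-228)*(-1) + 42) = -8016 - (-38*6 + 42) = -8016 - (-228 + 42) = -8016 - 1*(-186) = -8016 + 186 = -7830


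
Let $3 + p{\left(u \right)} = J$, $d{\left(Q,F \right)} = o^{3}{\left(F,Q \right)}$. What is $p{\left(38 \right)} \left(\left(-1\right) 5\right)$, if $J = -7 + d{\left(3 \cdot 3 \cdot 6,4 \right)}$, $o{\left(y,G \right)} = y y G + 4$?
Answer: $-3269860110$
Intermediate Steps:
$o{\left(y,G \right)} = 4 + G y^{2}$ ($o{\left(y,G \right)} = y^{2} G + 4 = G y^{2} + 4 = 4 + G y^{2}$)
$d{\left(Q,F \right)} = \left(4 + Q F^{2}\right)^{3}$
$J = 653972025$ ($J = -7 + \left(4 + 3 \cdot 3 \cdot 6 \cdot 4^{2}\right)^{3} = -7 + \left(4 + 9 \cdot 6 \cdot 16\right)^{3} = -7 + \left(4 + 54 \cdot 16\right)^{3} = -7 + \left(4 + 864\right)^{3} = -7 + 868^{3} = -7 + 653972032 = 653972025$)
$p{\left(u \right)} = 653972022$ ($p{\left(u \right)} = -3 + 653972025 = 653972022$)
$p{\left(38 \right)} \left(\left(-1\right) 5\right) = 653972022 \left(\left(-1\right) 5\right) = 653972022 \left(-5\right) = -3269860110$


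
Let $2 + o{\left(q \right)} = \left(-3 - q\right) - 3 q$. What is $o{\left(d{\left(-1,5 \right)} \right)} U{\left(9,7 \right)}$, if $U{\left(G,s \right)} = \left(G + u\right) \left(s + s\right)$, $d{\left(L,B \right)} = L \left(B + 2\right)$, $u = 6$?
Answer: $4830$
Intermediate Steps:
$d{\left(L,B \right)} = L \left(2 + B\right)$
$o{\left(q \right)} = -5 - 4 q$ ($o{\left(q \right)} = -2 - \left(3 + 4 q\right) = -5 - 4 q$)
$U{\left(G,s \right)} = 2 s \left(6 + G\right)$ ($U{\left(G,s \right)} = \left(G + 6\right) \left(s + s\right) = \left(6 + G\right) 2 s = 2 s \left(6 + G\right)$)
$o{\left(d{\left(-1,5 \right)} \right)} U{\left(9,7 \right)} = \left(-5 - 4 \left(- (2 + 5)\right)\right) 2 \cdot 7 \left(6 + 9\right) = \left(-5 - 4 \left(\left(-1\right) 7\right)\right) 2 \cdot 7 \cdot 15 = \left(-5 - -28\right) 210 = \left(-5 + 28\right) 210 = 23 \cdot 210 = 4830$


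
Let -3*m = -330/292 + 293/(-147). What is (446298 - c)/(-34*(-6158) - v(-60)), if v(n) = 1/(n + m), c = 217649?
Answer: 867980642423/794802766630 ≈ 1.0921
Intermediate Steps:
m = 67033/64386 (m = -(-330/292 + 293/(-147))/3 = -(-330*1/292 + 293*(-1/147))/3 = -(-165/146 - 293/147)/3 = -⅓*(-67033/21462) = 67033/64386 ≈ 1.0411)
v(n) = 1/(67033/64386 + n) (v(n) = 1/(n + 67033/64386) = 1/(67033/64386 + n))
(446298 - c)/(-34*(-6158) - v(-60)) = (446298 - 1*217649)/(-34*(-6158) - 64386/(67033 + 64386*(-60))) = (446298 - 217649)/(209372 - 64386/(67033 - 3863160)) = 228649/(209372 - 64386/(-3796127)) = 228649/(209372 - 64386*(-1)/3796127) = 228649/(209372 - 1*(-64386/3796127)) = 228649/(209372 + 64386/3796127) = 228649/(794802766630/3796127) = 228649*(3796127/794802766630) = 867980642423/794802766630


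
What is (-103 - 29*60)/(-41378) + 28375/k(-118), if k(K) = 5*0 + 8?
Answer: 587057747/165512 ≈ 3546.9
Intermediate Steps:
k(K) = 8 (k(K) = 0 + 8 = 8)
(-103 - 29*60)/(-41378) + 28375/k(-118) = (-103 - 29*60)/(-41378) + 28375/8 = (-103 - 1740)*(-1/41378) + 28375*(1/8) = -1843*(-1/41378) + 28375/8 = 1843/41378 + 28375/8 = 587057747/165512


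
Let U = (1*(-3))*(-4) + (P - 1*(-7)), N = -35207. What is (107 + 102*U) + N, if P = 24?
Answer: -30714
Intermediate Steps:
U = 43 (U = (1*(-3))*(-4) + (24 - 1*(-7)) = -3*(-4) + (24 + 7) = 12 + 31 = 43)
(107 + 102*U) + N = (107 + 102*43) - 35207 = (107 + 4386) - 35207 = 4493 - 35207 = -30714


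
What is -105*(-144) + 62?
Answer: 15182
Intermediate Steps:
-105*(-144) + 62 = 15120 + 62 = 15182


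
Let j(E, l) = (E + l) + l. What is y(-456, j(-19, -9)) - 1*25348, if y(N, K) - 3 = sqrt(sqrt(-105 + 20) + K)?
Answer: -25345 + sqrt(-37 + I*sqrt(85)) ≈ -25344.0 + 6.1291*I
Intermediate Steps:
j(E, l) = E + 2*l
y(N, K) = 3 + sqrt(K + I*sqrt(85)) (y(N, K) = 3 + sqrt(sqrt(-105 + 20) + K) = 3 + sqrt(sqrt(-85) + K) = 3 + sqrt(I*sqrt(85) + K) = 3 + sqrt(K + I*sqrt(85)))
y(-456, j(-19, -9)) - 1*25348 = (3 + sqrt((-19 + 2*(-9)) + I*sqrt(85))) - 1*25348 = (3 + sqrt((-19 - 18) + I*sqrt(85))) - 25348 = (3 + sqrt(-37 + I*sqrt(85))) - 25348 = -25345 + sqrt(-37 + I*sqrt(85))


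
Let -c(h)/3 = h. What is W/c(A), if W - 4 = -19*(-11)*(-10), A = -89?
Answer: -2086/267 ≈ -7.8127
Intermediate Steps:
c(h) = -3*h
W = -2086 (W = 4 - 19*(-11)*(-10) = 4 + 209*(-10) = 4 - 2090 = -2086)
W/c(A) = -2086/((-3*(-89))) = -2086/267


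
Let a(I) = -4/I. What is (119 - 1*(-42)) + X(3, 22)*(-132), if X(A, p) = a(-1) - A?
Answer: 29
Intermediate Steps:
X(A, p) = 4 - A (X(A, p) = -4/(-1) - A = -4*(-1) - A = 4 - A)
(119 - 1*(-42)) + X(3, 22)*(-132) = (119 - 1*(-42)) + (4 - 1*3)*(-132) = (119 + 42) + (4 - 3)*(-132) = 161 + 1*(-132) = 161 - 132 = 29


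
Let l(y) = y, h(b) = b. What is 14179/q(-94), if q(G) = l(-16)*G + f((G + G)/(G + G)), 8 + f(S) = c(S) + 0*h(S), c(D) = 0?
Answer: 1289/136 ≈ 9.4779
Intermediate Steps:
f(S) = -8 (f(S) = -8 + (0 + 0*S) = -8 + (0 + 0) = -8 + 0 = -8)
q(G) = -8 - 16*G (q(G) = -16*G - 8 = -8 - 16*G)
14179/q(-94) = 14179/(-8 - 16*(-94)) = 14179/(-8 + 1504) = 14179/1496 = 14179*(1/1496) = 1289/136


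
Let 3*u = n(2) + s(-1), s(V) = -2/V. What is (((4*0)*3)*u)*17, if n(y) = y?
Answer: 0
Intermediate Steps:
u = 4/3 (u = (2 - 2/(-1))/3 = (2 - 2*(-1))/3 = (2 + 2)/3 = (⅓)*4 = 4/3 ≈ 1.3333)
(((4*0)*3)*u)*17 = (((4*0)*3)*(4/3))*17 = ((0*3)*(4/3))*17 = (0*(4/3))*17 = 0*17 = 0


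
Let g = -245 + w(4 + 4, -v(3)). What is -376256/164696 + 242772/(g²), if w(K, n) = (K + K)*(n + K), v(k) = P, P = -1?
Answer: 4518173732/210007987 ≈ 21.514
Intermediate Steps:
v(k) = -1
w(K, n) = 2*K*(K + n) (w(K, n) = (2*K)*(K + n) = 2*K*(K + n))
g = -101 (g = -245 + 2*(4 + 4)*((4 + 4) - 1*(-1)) = -245 + 2*8*(8 + 1) = -245 + 2*8*9 = -245 + 144 = -101)
-376256/164696 + 242772/(g²) = -376256/164696 + 242772/((-101)²) = -376256*1/164696 + 242772/10201 = -47032/20587 + 242772*(1/10201) = -47032/20587 + 242772/10201 = 4518173732/210007987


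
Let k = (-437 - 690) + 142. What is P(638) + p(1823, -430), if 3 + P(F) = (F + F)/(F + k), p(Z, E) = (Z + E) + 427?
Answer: 629223/347 ≈ 1813.3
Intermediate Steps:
p(Z, E) = 427 + E + Z (p(Z, E) = (E + Z) + 427 = 427 + E + Z)
k = -985 (k = -1127 + 142 = -985)
P(F) = -3 + 2*F/(-985 + F) (P(F) = -3 + (F + F)/(F - 985) = -3 + (2*F)/(-985 + F) = -3 + 2*F/(-985 + F))
P(638) + p(1823, -430) = (2955 - 1*638)/(-985 + 638) + (427 - 430 + 1823) = (2955 - 638)/(-347) + 1820 = -1/347*2317 + 1820 = -2317/347 + 1820 = 629223/347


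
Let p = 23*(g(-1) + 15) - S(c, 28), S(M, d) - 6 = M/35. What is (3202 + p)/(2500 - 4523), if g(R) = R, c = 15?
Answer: -24623/14161 ≈ -1.7388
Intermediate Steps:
S(M, d) = 6 + M/35
p = 2209/7 (p = 23*(-1 + 15) - (6 + (1/35)*15) = 23*14 - (6 + 3/7) = 322 - 1*45/7 = 322 - 45/7 = 2209/7 ≈ 315.57)
(3202 + p)/(2500 - 4523) = (3202 + 2209/7)/(2500 - 4523) = (24623/7)/(-2023) = (24623/7)*(-1/2023) = -24623/14161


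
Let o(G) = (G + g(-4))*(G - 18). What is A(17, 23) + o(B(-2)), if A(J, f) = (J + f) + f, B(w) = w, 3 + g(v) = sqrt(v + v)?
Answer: 163 - 40*I*sqrt(2) ≈ 163.0 - 56.569*I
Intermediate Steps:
g(v) = -3 + sqrt(2)*sqrt(v) (g(v) = -3 + sqrt(v + v) = -3 + sqrt(2*v) = -3 + sqrt(2)*sqrt(v))
A(J, f) = J + 2*f
o(G) = (-18 + G)*(-3 + G + 2*I*sqrt(2)) (o(G) = (G + (-3 + sqrt(2)*sqrt(-4)))*(G - 18) = (G + (-3 + sqrt(2)*(2*I)))*(-18 + G) = (G + (-3 + 2*I*sqrt(2)))*(-18 + G) = (-3 + G + 2*I*sqrt(2))*(-18 + G) = (-18 + G)*(-3 + G + 2*I*sqrt(2)))
A(17, 23) + o(B(-2)) = (17 + 2*23) + (54 + (-2)**2 - 21*(-2) - 36*I*sqrt(2) + 2*I*(-2)*sqrt(2)) = (17 + 46) + (54 + 4 + 42 - 36*I*sqrt(2) - 4*I*sqrt(2)) = 63 + (100 - 40*I*sqrt(2)) = 163 - 40*I*sqrt(2)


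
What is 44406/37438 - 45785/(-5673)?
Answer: 983007034/106192887 ≈ 9.2568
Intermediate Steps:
44406/37438 - 45785/(-5673) = 44406*(1/37438) - 45785*(-1/5673) = 22203/18719 + 45785/5673 = 983007034/106192887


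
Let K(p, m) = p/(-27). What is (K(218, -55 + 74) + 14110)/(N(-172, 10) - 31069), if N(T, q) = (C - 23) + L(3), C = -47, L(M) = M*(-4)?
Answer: -380752/841077 ≈ -0.45270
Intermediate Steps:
L(M) = -4*M
N(T, q) = -82 (N(T, q) = (-47 - 23) - 4*3 = -70 - 12 = -82)
K(p, m) = -p/27 (K(p, m) = p*(-1/27) = -p/27)
(K(218, -55 + 74) + 14110)/(N(-172, 10) - 31069) = (-1/27*218 + 14110)/(-82 - 31069) = (-218/27 + 14110)/(-31151) = (380752/27)*(-1/31151) = -380752/841077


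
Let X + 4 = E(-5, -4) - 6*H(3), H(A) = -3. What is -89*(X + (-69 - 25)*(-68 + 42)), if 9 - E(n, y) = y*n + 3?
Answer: -217516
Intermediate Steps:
E(n, y) = 6 - n*y (E(n, y) = 9 - (y*n + 3) = 9 - (n*y + 3) = 9 - (3 + n*y) = 9 + (-3 - n*y) = 6 - n*y)
X = 0 (X = -4 + ((6 - 1*(-5)*(-4)) - 6*(-3)) = -4 + ((6 - 20) + 18) = -4 + (-14 + 18) = -4 + 4 = 0)
-89*(X + (-69 - 25)*(-68 + 42)) = -89*(0 + (-69 - 25)*(-68 + 42)) = -89*(0 - 94*(-26)) = -89*(0 + 2444) = -89*2444 = -217516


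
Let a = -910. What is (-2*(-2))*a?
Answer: -3640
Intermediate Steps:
(-2*(-2))*a = -2*(-2)*(-910) = 4*(-910) = -3640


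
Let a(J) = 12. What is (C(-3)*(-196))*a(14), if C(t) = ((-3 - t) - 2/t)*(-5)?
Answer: 7840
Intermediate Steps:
C(t) = 15 + 5*t + 10/t (C(t) = (-3 - t - 2/t)*(-5) = 15 + 5*t + 10/t)
(C(-3)*(-196))*a(14) = ((15 + 5*(-3) + 10/(-3))*(-196))*12 = ((15 - 15 + 10*(-⅓))*(-196))*12 = ((15 - 15 - 10/3)*(-196))*12 = -10/3*(-196)*12 = (1960/3)*12 = 7840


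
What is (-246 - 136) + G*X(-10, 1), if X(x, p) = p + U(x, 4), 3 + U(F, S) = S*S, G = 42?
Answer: 206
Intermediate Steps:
U(F, S) = -3 + S² (U(F, S) = -3 + S*S = -3 + S²)
X(x, p) = 13 + p (X(x, p) = p + (-3 + 4²) = p + (-3 + 16) = p + 13 = 13 + p)
(-246 - 136) + G*X(-10, 1) = (-246 - 136) + 42*(13 + 1) = -382 + 42*14 = -382 + 588 = 206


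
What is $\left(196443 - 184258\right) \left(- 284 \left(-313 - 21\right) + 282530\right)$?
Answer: $4598448410$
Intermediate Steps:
$\left(196443 - 184258\right) \left(- 284 \left(-313 - 21\right) + 282530\right) = 12185 \left(\left(-284\right) \left(-334\right) + 282530\right) = 12185 \left(94856 + 282530\right) = 12185 \cdot 377386 = 4598448410$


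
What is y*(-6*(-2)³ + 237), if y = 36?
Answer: 10260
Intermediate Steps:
y*(-6*(-2)³ + 237) = 36*(-6*(-2)³ + 237) = 36*(-6*(-8) + 237) = 36*(48 + 237) = 36*285 = 10260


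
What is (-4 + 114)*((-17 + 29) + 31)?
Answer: 4730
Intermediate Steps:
(-4 + 114)*((-17 + 29) + 31) = 110*(12 + 31) = 110*43 = 4730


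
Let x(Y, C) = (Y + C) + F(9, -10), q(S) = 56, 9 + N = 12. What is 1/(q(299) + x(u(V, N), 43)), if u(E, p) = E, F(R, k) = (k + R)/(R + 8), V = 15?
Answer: 17/1937 ≈ 0.0087765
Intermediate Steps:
N = 3 (N = -9 + 12 = 3)
F(R, k) = (R + k)/(8 + R)
x(Y, C) = -1/17 + C + Y (x(Y, C) = (Y + C) + (9 - 10)/(8 + 9) = (C + Y) - 1/17 = -1/17 + C + Y)
1/(q(299) + x(u(V, N), 43)) = 1/(56 + (-1/17 + 43 + 15)) = 1/(56 + 985/17) = 1/(1937/17) = 17/1937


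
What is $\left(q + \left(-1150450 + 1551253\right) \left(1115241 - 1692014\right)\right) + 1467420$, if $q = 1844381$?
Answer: $-231169036918$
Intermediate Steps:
$\left(q + \left(-1150450 + 1551253\right) \left(1115241 - 1692014\right)\right) + 1467420 = \left(1844381 + \left(-1150450 + 1551253\right) \left(1115241 - 1692014\right)\right) + 1467420 = \left(1844381 + 400803 \left(-576773\right)\right) + 1467420 = \left(1844381 - 231172348719\right) + 1467420 = -231170504338 + 1467420 = -231169036918$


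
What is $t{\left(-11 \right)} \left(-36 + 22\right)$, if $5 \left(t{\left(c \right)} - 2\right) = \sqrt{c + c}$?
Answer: $-28 - \frac{14 i \sqrt{22}}{5} \approx -28.0 - 13.133 i$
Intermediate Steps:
$t{\left(c \right)} = 2 + \frac{\sqrt{2} \sqrt{c}}{5}$ ($t{\left(c \right)} = 2 + \frac{\sqrt{c + c}}{5} = 2 + \frac{\sqrt{2 c}}{5} = 2 + \frac{\sqrt{2} \sqrt{c}}{5}$)
$t{\left(-11 \right)} \left(-36 + 22\right) = \left(2 + \frac{\sqrt{2} \sqrt{-11}}{5}\right) \left(-36 + 22\right) = \left(2 + \frac{\sqrt{2} i \sqrt{11}}{5}\right) \left(-14\right) = \left(2 + \frac{i \sqrt{22}}{5}\right) \left(-14\right) = -28 - \frac{14 i \sqrt{22}}{5}$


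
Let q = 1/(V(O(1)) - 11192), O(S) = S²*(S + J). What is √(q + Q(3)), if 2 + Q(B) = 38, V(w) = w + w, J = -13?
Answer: 5*√11321851/2804 ≈ 6.0000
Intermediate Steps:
O(S) = S²*(-13 + S) (O(S) = S²*(S - 13) = S²*(-13 + S))
V(w) = 2*w
Q(B) = 36 (Q(B) = -2 + 38 = 36)
q = -1/11216 (q = 1/(2*(1²*(-13 + 1)) - 11192) = 1/(2*(1*(-12)) - 11192) = 1/(2*(-12) - 11192) = 1/(-24 - 11192) = 1/(-11216) = -1/11216 ≈ -8.9158e-5)
√(q + Q(3)) = √(-1/11216 + 36) = √(403775/11216) = 5*√11321851/2804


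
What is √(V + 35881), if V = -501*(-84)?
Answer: √77965 ≈ 279.22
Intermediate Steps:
V = 42084
√(V + 35881) = √(42084 + 35881) = √77965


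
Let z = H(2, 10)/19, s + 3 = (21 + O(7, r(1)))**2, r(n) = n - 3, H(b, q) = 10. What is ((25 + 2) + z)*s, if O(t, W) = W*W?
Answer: 325306/19 ≈ 17121.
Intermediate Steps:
r(n) = -3 + n
O(t, W) = W**2
s = 622 (s = -3 + (21 + (-3 + 1)**2)**2 = -3 + (21 + (-2)**2)**2 = -3 + (21 + 4)**2 = -3 + 25**2 = -3 + 625 = 622)
z = 10/19 ≈ 0.52632
((25 + 2) + z)*s = ((25 + 2) + 10/19)*622 = (27 + 10/19)*622 = (523/19)*622 = 325306/19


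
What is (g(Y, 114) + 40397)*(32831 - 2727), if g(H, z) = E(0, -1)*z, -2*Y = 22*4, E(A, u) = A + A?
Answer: 1216111288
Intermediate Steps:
E(A, u) = 2*A
Y = -44 (Y = -11*4 = -1/2*88 = -44)
g(H, z) = 0 (g(H, z) = (2*0)*z = 0*z = 0)
(g(Y, 114) + 40397)*(32831 - 2727) = (0 + 40397)*(32831 - 2727) = 40397*30104 = 1216111288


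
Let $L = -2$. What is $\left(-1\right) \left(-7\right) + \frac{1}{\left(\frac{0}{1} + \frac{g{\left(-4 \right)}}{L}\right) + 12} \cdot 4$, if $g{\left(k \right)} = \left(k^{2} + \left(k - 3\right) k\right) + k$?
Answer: $\frac{13}{2} \approx 6.5$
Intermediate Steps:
$g{\left(k \right)} = k + k^{2} + k \left(-3 + k\right)$ ($g{\left(k \right)} = \left(k^{2} + \left(-3 + k\right) k\right) + k = \left(k^{2} + k \left(-3 + k\right)\right) + k = k + k^{2} + k \left(-3 + k\right)$)
$\left(-1\right) \left(-7\right) + \frac{1}{\left(\frac{0}{1} + \frac{g{\left(-4 \right)}}{L}\right) + 12} \cdot 4 = \left(-1\right) \left(-7\right) + \frac{1}{\left(\frac{0}{1} + \frac{2 \left(-4\right) \left(-1 - 4\right)}{-2}\right) + 12} \cdot 4 = 7 + \frac{1}{\left(0 \cdot 1 + 2 \left(-4\right) \left(-5\right) \left(- \frac{1}{2}\right)\right) + 12} \cdot 4 = 7 + \frac{1}{\left(0 + 40 \left(- \frac{1}{2}\right)\right) + 12} \cdot 4 = 7 + \frac{1}{\left(0 - 20\right) + 12} \cdot 4 = 7 + \frac{1}{-20 + 12} \cdot 4 = 7 + \frac{1}{-8} \cdot 4 = 7 - \frac{1}{2} = \frac{13}{2}$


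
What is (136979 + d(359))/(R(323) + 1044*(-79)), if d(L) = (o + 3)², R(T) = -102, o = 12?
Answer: -68602/41289 ≈ -1.6615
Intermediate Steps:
d(L) = 225 (d(L) = (12 + 3)² = 15² = 225)
(136979 + d(359))/(R(323) + 1044*(-79)) = (136979 + 225)/(-102 + 1044*(-79)) = 137204/(-102 - 82476) = 137204/(-82578) = 137204*(-1/82578) = -68602/41289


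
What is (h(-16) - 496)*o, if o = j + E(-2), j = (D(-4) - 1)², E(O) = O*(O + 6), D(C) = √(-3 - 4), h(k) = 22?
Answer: 6636 + 948*I*√7 ≈ 6636.0 + 2508.2*I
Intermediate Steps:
D(C) = I*√7 (D(C) = √(-7) = I*√7)
E(O) = O*(6 + O)
j = (-1 + I*√7)² (j = (I*√7 - 1)² = (-1 + I*√7)² ≈ -6.0 - 5.2915*I)
o = -8 + (1 - I*√7)² (o = (1 - I*√7)² - 2*(6 - 2) = (1 - I*√7)² - 2*4 = (1 - I*√7)² - 8 = -8 + (1 - I*√7)² ≈ -14.0 - 5.2915*I)
(h(-16) - 496)*o = (22 - 496)*(-8 + (1 - I*√7)²) = -474*(-8 + (1 - I*√7)²) = 3792 - 474*(1 - I*√7)²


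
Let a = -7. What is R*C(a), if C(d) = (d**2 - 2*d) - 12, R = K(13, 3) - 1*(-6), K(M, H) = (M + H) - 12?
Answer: 510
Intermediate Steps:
K(M, H) = -12 + H + M (K(M, H) = (H + M) - 12 = -12 + H + M)
R = 10 (R = (-12 + 3 + 13) - 1*(-6) = 4 + 6 = 10)
C(d) = -12 + d**2 - 2*d
R*C(a) = 10*(-12 + (-7)**2 - 2*(-7)) = 10*(-12 + 49 + 14) = 10*51 = 510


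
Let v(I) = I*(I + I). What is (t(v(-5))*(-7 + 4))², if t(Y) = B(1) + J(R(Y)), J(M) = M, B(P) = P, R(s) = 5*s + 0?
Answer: 567009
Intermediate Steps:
R(s) = 5*s
v(I) = 2*I² (v(I) = I*(2*I) = 2*I²)
t(Y) = 1 + 5*Y
(t(v(-5))*(-7 + 4))² = ((1 + 5*(2*(-5)²))*(-7 + 4))² = ((1 + 5*(2*25))*(-3))² = ((1 + 5*50)*(-3))² = ((1 + 250)*(-3))² = (251*(-3))² = (-753)² = 567009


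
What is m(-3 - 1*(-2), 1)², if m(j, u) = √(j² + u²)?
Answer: 2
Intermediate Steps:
m(-3 - 1*(-2), 1)² = (√((-3 - 1*(-2))² + 1²))² = (√((-3 + 2)² + 1))² = (√((-1)² + 1))² = (√(1 + 1))² = (√2)² = 2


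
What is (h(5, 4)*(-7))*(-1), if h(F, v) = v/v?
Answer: 7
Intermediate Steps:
h(F, v) = 1
(h(5, 4)*(-7))*(-1) = (1*(-7))*(-1) = -7*(-1) = 7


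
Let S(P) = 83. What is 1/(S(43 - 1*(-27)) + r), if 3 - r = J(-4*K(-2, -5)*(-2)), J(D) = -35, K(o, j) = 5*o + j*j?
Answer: 1/121 ≈ 0.0082645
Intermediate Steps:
K(o, j) = j² + 5*o (K(o, j) = 5*o + j² = j² + 5*o)
r = 38 (r = 3 - 1*(-35) = 3 + 35 = 38)
1/(S(43 - 1*(-27)) + r) = 1/(83 + 38) = 1/121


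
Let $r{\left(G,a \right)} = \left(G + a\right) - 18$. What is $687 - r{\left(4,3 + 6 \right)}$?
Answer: $692$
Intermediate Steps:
$r{\left(G,a \right)} = -18 + G + a$
$687 - r{\left(4,3 + 6 \right)} = 687 - \left(-18 + 4 + \left(3 + 6\right)\right) = 687 - \left(-18 + 4 + 9\right) = 687 - -5 = 687 + 5 = 692$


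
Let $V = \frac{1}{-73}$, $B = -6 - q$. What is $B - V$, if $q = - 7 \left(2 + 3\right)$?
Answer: $\frac{2118}{73} \approx 29.014$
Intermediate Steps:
$q = -35$ ($q = \left(-7\right) 5 = -35$)
$B = 29$ ($B = -6 - -35 = -6 + 35 = 29$)
$V = - \frac{1}{73} \approx -0.013699$
$B - V = 29 - - \frac{1}{73} = 29 + \frac{1}{73} = \frac{2118}{73}$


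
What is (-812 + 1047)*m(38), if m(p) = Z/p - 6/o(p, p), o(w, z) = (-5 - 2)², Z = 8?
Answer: 19270/931 ≈ 20.698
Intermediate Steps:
o(w, z) = 49 (o(w, z) = (-7)² = 49)
m(p) = -6/49 + 8/p (m(p) = 8/p - 6/49 = -6/49 + 8/p)
(-812 + 1047)*m(38) = (-812 + 1047)*(-6/49 + 8/38) = 235*(-6/49 + 8*(1/38)) = 235*(-6/49 + 4/19) = 235*(82/931) = 19270/931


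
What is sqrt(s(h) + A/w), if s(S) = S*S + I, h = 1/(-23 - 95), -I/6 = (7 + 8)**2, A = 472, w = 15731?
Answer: I*sqrt(4651582945851471)/1856258 ≈ 36.742*I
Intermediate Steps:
I = -1350 (I = -6*(7 + 8)**2 = -6*15**2 = -6*225 = -1350)
h = -1/118 (h = 1/(-118) = -1/118 ≈ -0.0084746)
s(S) = -1350 + S**2 (s(S) = S*S - 1350 = S**2 - 1350 = -1350 + S**2)
sqrt(s(h) + A/w) = sqrt((-1350 + (-1/118)**2) + 472/15731) = sqrt((-1350 + 1/13924) + 472*(1/15731)) = sqrt(-18797399/13924 + 472/15731) = sqrt(-295695311541/219038444) = I*sqrt(4651582945851471)/1856258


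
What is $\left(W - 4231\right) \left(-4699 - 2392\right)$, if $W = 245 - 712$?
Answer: $33313518$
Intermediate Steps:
$W = -467$ ($W = 245 - 712 = -467$)
$\left(W - 4231\right) \left(-4699 - 2392\right) = \left(-467 - 4231\right) \left(-4699 - 2392\right) = \left(-4698\right) \left(-7091\right) = 33313518$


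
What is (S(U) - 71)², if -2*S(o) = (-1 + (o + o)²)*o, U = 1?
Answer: 21025/4 ≈ 5256.3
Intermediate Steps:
S(o) = -o*(-1 + 4*o²)/2 (S(o) = -(-1 + (o + o)²)*o/2 = -(-1 + (2*o)²)*o/2 = -(-1 + 4*o²)*o/2 = -o*(-1 + 4*o²)/2)
(S(U) - 71)² = (((½)*1 - 2*1³) - 71)² = ((½ - 2*1) - 71)² = ((½ - 2) - 71)² = (-3/2 - 71)² = (-145/2)² = 21025/4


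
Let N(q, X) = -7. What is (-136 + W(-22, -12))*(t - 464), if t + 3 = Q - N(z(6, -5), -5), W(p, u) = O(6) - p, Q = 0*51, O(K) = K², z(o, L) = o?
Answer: 35880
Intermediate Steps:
Q = 0
W(p, u) = 36 - p (W(p, u) = 6² - p = 36 - p)
t = 4 (t = -3 + (0 - 1*(-7)) = -3 + (0 + 7) = -3 + 7 = 4)
(-136 + W(-22, -12))*(t - 464) = (-136 + (36 - 1*(-22)))*(4 - 464) = (-136 + (36 + 22))*(-460) = (-136 + 58)*(-460) = -78*(-460) = 35880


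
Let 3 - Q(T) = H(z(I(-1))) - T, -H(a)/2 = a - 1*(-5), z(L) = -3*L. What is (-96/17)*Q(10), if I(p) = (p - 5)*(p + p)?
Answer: 4704/17 ≈ 276.71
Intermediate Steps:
I(p) = 2*p*(-5 + p) (I(p) = (-5 + p)*(2*p) = 2*p*(-5 + p))
H(a) = -10 - 2*a (H(a) = -2*(a - 1*(-5)) = -2*(a + 5) = -2*(5 + a) = -10 - 2*a)
Q(T) = -59 + T (Q(T) = 3 - ((-10 - (-6)*2*(-1)*(-5 - 1)) - T) = 3 - ((-10 - (-6)*2*(-1)*(-6)) - T) = 3 - ((-10 - (-6)*12) - T) = 3 - ((-10 - 2*(-36)) - T) = 3 - ((-10 + 72) - T) = 3 - (62 - T) = 3 + (-62 + T) = -59 + T)
(-96/17)*Q(10) = (-96/17)*(-59 + 10) = -96*1/17*(-49) = -96/17*(-49) = 4704/17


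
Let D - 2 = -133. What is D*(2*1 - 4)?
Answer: 262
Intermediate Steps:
D = -131 (D = 2 - 133 = -131)
D*(2*1 - 4) = -131*(2*1 - 4) = -131*(2 - 4) = -131*(-2) = 262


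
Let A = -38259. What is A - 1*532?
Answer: -38791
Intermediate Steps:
A - 1*532 = -38259 - 1*532 = -38259 - 532 = -38791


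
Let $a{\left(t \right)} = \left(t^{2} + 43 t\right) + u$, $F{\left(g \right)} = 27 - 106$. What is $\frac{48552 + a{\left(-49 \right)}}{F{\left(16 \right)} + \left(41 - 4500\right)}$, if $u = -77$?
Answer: $- \frac{48769}{4538} \approx -10.747$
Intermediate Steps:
$F{\left(g \right)} = -79$
$a{\left(t \right)} = -77 + t^{2} + 43 t$ ($a{\left(t \right)} = \left(t^{2} + 43 t\right) - 77 = -77 + t^{2} + 43 t$)
$\frac{48552 + a{\left(-49 \right)}}{F{\left(16 \right)} + \left(41 - 4500\right)} = \frac{48552 + \left(-77 + \left(-49\right)^{2} + 43 \left(-49\right)\right)}{-79 + \left(41 - 4500\right)} = \frac{48552 - -217}{-79 + \left(41 - 4500\right)} = \frac{48552 + 217}{-79 - 4459} = \frac{48769}{-4538} = 48769 \left(- \frac{1}{4538}\right) = - \frac{48769}{4538}$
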